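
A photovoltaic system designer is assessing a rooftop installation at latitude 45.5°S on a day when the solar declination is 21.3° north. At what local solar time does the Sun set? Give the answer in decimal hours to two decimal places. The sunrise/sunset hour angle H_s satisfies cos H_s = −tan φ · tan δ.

The sunset hour angle satisfies cos H_s = −tan φ tan δ = 0.3967, giving H_s = 66.63°.
Sunset is at 12 + H_s/15 = 12 + 4.442 = 16.442 h local solar time.

16.44 h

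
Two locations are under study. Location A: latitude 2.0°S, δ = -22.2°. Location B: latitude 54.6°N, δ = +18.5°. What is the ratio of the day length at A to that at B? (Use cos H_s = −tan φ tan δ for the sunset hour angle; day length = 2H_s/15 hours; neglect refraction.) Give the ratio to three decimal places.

A: H_s = arccos(−tan -2.0° · tan -22.2°) = 90.82°, so 2H_s/15 = 12.1093 h.
B: H_s = arccos(−tan 54.6° · tan 18.5°) = 118.09°, so 2H_s/15 = 15.7453 h.
Ratio A/B = 12.1093 / 15.7453 = 0.7691.

0.769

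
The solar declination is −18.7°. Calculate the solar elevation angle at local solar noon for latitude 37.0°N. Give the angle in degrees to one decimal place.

34.3°

At local solar noon the hour angle is zero, so the elevation is 90° − |φ − δ| = 90° − |37.0° − (-18.7°)| = 90° − 55.7° = 34.3°.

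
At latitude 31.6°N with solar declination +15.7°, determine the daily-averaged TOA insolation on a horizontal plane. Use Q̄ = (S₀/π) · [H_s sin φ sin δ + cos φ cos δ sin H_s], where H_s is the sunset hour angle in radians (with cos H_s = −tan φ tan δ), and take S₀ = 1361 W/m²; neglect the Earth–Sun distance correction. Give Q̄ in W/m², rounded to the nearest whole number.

457 W/m²

The sunset hour angle satisfies cos H_s = −tan φ tan δ = -0.1729, giving H_s = 99.96°. In radians, H_s = 1.7446.
H_s sin φ sin δ = 1.7446 × 0.5240 × 0.2706 = 0.2474.
cos φ cos δ sin H_s = 0.8517 × 0.9627 × 0.9849 = 0.8076.
Q̄ = (1361/π) × (0.2474 + 0.8076) = 433.22 × 1.0550 = 457.05 W/m².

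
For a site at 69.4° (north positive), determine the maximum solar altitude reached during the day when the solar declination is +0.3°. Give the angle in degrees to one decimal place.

20.9°

At local solar noon the hour angle is zero, so the elevation is 90° − |φ − δ| = 90° − |69.4° − (0.3°)| = 90° − 69.1° = 20.9°.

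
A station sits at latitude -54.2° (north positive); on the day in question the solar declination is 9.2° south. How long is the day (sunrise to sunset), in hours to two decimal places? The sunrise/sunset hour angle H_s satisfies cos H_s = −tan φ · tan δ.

13.73 hours

−tan φ tan δ = −(-1.3865)(-0.1620) = -0.2246; H_s = arccos(-0.2246) = 102.98°.
Day length = 2 H_s / 15° h⁻¹ = 205.96° / 15 = 13.731 h.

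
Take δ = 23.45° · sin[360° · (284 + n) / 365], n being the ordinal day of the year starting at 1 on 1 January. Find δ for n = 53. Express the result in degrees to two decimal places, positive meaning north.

360 × (284 + 53) / 365 = 332.384°; sin(332.384°) = -0.4635.
δ = 23.45 × -0.4635 = -10.869° ≈ -10.87°.

-10.87°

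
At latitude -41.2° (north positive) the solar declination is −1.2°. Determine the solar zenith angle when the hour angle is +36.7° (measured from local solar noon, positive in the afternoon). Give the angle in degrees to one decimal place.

51.9°

With φ = -41.2°, δ = -1.2°, H = 36.70°: sin φ sin δ = 0.0138, cos φ cos δ cos H = 0.6031, so cos θ_z = 0.6169.
θ_z = arccos(0.6169) = 51.91°.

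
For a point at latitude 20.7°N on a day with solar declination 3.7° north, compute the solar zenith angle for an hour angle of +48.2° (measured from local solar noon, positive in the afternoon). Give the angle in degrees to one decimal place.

49.8°

cos θ_z = sin φ sin δ + cos φ cos δ cos H = (0.3535)(0.0645) + (0.9354)(0.9979)(0.6665) = 0.6449.
θ_z = arccos(0.6449) = 49.84°.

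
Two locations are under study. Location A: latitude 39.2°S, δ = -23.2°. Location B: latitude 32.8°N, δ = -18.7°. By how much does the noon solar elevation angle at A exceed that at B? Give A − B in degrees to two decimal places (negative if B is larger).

A: 90° − |-39.2 − (-23.2)| = 74.00°.
B: 90° − |32.8 − (-18.7)| = 38.50°.
A − B = 74.00 − 38.50 = 35.50°.

+35.50°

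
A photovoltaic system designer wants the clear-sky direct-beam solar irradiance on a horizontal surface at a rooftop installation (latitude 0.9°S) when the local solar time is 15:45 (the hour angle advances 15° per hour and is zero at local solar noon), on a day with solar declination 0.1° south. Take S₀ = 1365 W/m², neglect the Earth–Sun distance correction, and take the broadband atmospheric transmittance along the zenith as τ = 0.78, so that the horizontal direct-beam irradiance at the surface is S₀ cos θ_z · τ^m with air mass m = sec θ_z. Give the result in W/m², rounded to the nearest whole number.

485 W/m²

Hour angle H = 15° × (15.75 − 12) = 56.25°.
With φ = -0.9°, δ = -0.1°, H = 56.25°: sin φ sin δ = 0.0000, cos φ cos δ cos H = 0.5555, so cos θ_z = 0.5555.
Air mass m = 1/cos θ_z = 1/0.5555 = 1.800; τ^m = 0.78^1.800 = 0.6394.
Surface direct beam = 1365 × 0.5555 × 0.6394 = 484.83 W/m².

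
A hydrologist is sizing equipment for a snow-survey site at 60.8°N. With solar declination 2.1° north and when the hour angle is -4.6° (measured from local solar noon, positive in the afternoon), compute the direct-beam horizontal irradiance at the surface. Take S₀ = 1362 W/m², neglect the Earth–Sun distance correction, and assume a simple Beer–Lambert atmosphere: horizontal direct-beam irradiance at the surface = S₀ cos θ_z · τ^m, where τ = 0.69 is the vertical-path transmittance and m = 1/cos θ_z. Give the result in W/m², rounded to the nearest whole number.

With φ = 60.8°, δ = 2.1°, H = -4.60°: sin φ sin δ = 0.0320, cos φ cos δ cos H = 0.4860, so cos θ_z = 0.5180.
Air mass m = 1/cos θ_z = 1/0.5180 = 1.931; τ^m = 0.69^1.931 = 0.4884.
Surface direct beam = 1362 × 0.5180 × 0.4884 = 344.57 W/m².

345 W/m²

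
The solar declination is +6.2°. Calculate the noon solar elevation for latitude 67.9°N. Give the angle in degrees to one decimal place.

28.3°

At local solar noon the hour angle is zero, so the elevation is 90° − |φ − δ| = 90° − |67.9° − (6.2°)| = 90° − 61.7° = 28.3°.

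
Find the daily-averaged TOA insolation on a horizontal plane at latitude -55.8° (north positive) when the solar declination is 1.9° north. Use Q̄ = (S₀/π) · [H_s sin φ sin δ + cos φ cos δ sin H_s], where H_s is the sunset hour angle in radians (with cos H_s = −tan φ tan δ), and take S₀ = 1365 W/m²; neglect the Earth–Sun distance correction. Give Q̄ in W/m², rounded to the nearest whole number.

cos H_s = −tan(-55.8°) · tan(1.9°) = 0.0488, so H_s = arccos(0.0488) = 87.20°. In radians, H_s = 1.5219.
H_s sin φ sin δ = 1.5219 × -0.8271 × 0.0332 = -0.0418.
cos φ cos δ sin H_s = 0.5621 × 0.9995 × 0.9988 = 0.5611.
Q̄ = (1365/π) × (-0.0418 + 0.5611) = 434.49 × 0.5193 = 225.63 W/m².

226 W/m²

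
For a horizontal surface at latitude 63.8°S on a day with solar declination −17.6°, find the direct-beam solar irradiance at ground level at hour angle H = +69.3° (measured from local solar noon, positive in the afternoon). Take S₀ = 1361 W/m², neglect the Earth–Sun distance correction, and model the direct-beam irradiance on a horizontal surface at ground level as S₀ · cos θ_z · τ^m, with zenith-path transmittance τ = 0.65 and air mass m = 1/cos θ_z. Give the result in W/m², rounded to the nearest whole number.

cos θ_z = sin(-63.8°) sin(-17.6°) + cos(-63.8°) cos(-17.6°) cos(69.30°) = 0.2713 + 0.1488 = 0.4201.
Air mass m = 1/cos θ_z = 1/0.4201 = 2.380; τ^m = 0.65^2.380 = 0.3587.
Surface direct beam = 1361 × 0.4201 × 0.3587 = 205.09 W/m².

205 W/m²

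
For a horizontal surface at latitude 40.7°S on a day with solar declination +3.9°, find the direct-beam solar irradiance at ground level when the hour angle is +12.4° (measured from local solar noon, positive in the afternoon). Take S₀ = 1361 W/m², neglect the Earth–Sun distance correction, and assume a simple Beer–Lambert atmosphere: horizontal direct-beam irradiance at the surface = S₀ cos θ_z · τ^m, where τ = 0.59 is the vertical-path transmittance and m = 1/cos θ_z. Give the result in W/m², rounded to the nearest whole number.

442 W/m²

cos θ_z = sin(-40.7°) sin(3.9°) + cos(-40.7°) cos(3.9°) cos(12.40°) = -0.0444 + 0.7387 = 0.6943.
Air mass m = 1/cos θ_z = 1/0.6943 = 1.440; τ^m = 0.59^1.440 = 0.4678.
Surface direct beam = 1361 × 0.6943 × 0.4678 = 442.04 W/m².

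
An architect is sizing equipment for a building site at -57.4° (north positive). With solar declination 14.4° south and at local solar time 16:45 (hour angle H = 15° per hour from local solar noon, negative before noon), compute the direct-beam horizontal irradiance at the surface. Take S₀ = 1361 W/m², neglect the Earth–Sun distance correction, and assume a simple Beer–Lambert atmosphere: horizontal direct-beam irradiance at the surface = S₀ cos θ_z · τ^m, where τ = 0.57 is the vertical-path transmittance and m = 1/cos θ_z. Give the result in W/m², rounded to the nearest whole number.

Hour angle H = 15° × (16.75 − 12) = 71.25°.
With φ = -57.4°, δ = -14.4°, H = 71.25°: sin φ sin δ = 0.2095, cos φ cos δ cos H = 0.1677, so cos θ_z = 0.3772.
Air mass m = 1/cos θ_z = 1/0.3772 = 2.651; τ^m = 0.57^2.651 = 0.2253.
Surface direct beam = 1361 × 0.3772 × 0.2253 = 115.66 W/m².

116 W/m²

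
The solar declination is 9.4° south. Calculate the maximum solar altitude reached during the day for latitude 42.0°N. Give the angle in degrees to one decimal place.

At local solar noon the hour angle is zero, so the elevation is 90° − |φ − δ| = 90° − |42.0° − (-9.4°)| = 90° − 51.4° = 38.6°.

38.6°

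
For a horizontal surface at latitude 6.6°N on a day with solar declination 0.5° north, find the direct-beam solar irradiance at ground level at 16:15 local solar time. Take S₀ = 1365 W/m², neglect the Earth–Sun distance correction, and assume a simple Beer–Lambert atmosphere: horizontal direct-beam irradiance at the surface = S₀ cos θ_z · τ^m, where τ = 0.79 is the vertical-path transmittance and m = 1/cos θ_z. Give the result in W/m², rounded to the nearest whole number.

352 W/m²

Hour angle H = 15° × (16.25 − 12) = 63.75°.
cos θ_z = sin(6.6°) sin(0.5°) + cos(6.6°) cos(0.5°) cos(63.75°) = 0.0010 + 0.4393 = 0.4403.
Air mass m = 1/cos θ_z = 1/0.4403 = 2.271; τ^m = 0.79^2.271 = 0.5855.
Surface direct beam = 1365 × 0.4403 × 0.5855 = 351.89 W/m².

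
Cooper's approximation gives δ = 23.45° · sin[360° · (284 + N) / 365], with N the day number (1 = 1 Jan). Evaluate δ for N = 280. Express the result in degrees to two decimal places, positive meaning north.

-6.57°

360 × (284 + 280) / 365 = 556.274°; sin(556.274°) = -0.2802.
δ = 23.45 × -0.2802 = -6.571° ≈ -6.57°.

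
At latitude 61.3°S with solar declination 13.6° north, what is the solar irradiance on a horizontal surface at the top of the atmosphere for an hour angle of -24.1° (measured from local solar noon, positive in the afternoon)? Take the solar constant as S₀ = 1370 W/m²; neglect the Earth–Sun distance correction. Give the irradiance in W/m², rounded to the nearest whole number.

With φ = -61.3°, δ = 13.6°, H = -24.10°: sin φ sin δ = -0.2063, cos φ cos δ cos H = 0.4261, so cos θ_z = 0.2198.
Top-of-atmosphere irradiance = S₀ cos θ_z = 1370 × 0.2198 = 301.13 W/m².

301 W/m²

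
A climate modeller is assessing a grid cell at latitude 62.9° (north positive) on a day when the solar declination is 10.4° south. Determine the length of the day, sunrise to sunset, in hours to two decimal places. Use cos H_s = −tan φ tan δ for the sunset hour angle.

9.20 hours

The sunset hour angle satisfies cos H_s = −tan φ tan δ = 0.3587, giving H_s = 68.98°.
Day length = 2 H_s / 15° h⁻¹ = 137.96° / 15 = 9.197 h.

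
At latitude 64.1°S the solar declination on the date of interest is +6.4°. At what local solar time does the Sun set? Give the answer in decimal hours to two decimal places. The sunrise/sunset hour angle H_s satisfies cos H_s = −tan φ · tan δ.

cos H_s = −tan(-64.1°) · tan(6.4°) = 0.2310, so H_s = arccos(0.2310) = 76.64°.
Sunset is at 12 + H_s/15 = 12 + 5.109 = 17.109 h local solar time.

17.11 h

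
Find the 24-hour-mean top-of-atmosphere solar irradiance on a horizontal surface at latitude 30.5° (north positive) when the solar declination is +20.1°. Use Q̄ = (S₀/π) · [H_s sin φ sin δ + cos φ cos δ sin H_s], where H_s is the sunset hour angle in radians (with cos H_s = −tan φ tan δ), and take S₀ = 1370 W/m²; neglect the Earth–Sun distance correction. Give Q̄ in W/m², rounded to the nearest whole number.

The sunset hour angle satisfies cos H_s = −tan φ tan δ = -0.2156, giving H_s = 102.45°. In radians, H_s = 1.7881.
H_s sin φ sin δ = 1.7881 × 0.5075 × 0.3437 = 0.3119.
cos φ cos δ sin H_s = 0.8616 × 0.9391 × 0.9765 = 0.7901.
Q̄ = (1370/π) × (0.3119 + 0.7901) = 436.08 × 1.1020 = 480.56 W/m².

481 W/m²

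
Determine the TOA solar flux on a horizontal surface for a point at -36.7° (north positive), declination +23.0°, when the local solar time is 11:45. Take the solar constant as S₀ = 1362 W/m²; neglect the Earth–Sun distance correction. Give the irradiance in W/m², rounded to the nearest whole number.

685 W/m²

Hour angle H = 15° × (11.75 − 12) = -3.75°.
With φ = -36.7°, δ = 23.0°, H = -3.75°: sin φ sin δ = -0.2335, cos φ cos δ cos H = 0.7365, so cos θ_z = 0.5030.
Top-of-atmosphere irradiance = S₀ cos θ_z = 1362 × 0.5030 = 685.09 W/m².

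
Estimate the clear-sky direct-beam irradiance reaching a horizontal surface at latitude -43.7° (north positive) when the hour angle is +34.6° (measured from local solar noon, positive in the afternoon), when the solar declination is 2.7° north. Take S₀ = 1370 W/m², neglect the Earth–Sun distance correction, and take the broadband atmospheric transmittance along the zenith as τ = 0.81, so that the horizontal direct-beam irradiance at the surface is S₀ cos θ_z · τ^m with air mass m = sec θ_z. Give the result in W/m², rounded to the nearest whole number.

529 W/m²

With φ = -43.7°, δ = 2.7°, H = 34.60°: sin φ sin δ = -0.0325, cos φ cos δ cos H = 0.5944, so cos θ_z = 0.5619.
Air mass m = 1/cos θ_z = 1/0.5619 = 1.780; τ^m = 0.81^1.780 = 0.6872.
Surface direct beam = 1370 × 0.5619 × 0.6872 = 529.01 W/m².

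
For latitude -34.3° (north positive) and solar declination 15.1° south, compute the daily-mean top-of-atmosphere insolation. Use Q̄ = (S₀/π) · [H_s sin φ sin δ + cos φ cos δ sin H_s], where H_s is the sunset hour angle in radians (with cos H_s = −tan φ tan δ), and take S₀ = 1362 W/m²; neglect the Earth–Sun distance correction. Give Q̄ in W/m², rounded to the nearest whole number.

452 W/m²

−tan φ tan δ = −(-0.6822)(-0.2698) = -0.1841; H_s = arccos(-0.1841) = 100.61°. In radians, H_s = 1.7560.
H_s sin φ sin δ = 1.7560 × -0.5635 × -0.2605 = 0.2578.
cos φ cos δ sin H_s = 0.8261 × 0.9655 × 0.9829 = 0.7840.
Q̄ = (1362/π) × (0.2578 + 0.7840) = 433.54 × 1.0418 = 451.66 W/m².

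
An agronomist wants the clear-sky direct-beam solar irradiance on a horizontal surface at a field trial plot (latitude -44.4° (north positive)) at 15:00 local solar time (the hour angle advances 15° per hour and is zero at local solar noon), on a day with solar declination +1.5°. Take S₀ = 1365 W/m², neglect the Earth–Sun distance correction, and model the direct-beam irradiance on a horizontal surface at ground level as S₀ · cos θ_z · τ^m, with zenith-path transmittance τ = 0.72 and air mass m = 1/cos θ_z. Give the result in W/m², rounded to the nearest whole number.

Hour angle H = 15° × (15 − 12) = 45.00°.
cos θ_z = sin φ sin δ + cos φ cos δ cos H = (-0.6997)(0.0262) + (0.7145)(0.9997)(0.7071) = 0.4867.
Air mass m = 1/cos θ_z = 1/0.4867 = 2.055; τ^m = 0.72^2.055 = 0.5091.
Surface direct beam = 1365 × 0.4867 × 0.5091 = 338.22 W/m².

338 W/m²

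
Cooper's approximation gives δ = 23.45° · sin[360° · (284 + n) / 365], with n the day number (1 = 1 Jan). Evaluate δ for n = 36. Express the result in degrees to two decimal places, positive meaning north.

-16.40°

360 × (284 + 36) / 365 = 315.616°; sin(315.616°) = -0.6995.
δ = 23.45 × -0.6995 = -16.403° ≈ -16.40°.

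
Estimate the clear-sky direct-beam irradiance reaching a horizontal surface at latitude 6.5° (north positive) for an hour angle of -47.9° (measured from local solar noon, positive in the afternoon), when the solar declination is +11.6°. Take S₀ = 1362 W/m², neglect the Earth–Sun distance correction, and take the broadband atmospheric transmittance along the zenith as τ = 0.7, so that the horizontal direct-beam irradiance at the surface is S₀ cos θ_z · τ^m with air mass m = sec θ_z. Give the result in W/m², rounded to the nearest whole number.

542 W/m²

With φ = 6.5°, δ = 11.6°, H = -47.90°: sin φ sin δ = 0.0228, cos φ cos δ cos H = 0.6525, so cos θ_z = 0.6753.
Air mass m = 1/cos θ_z = 1/0.6753 = 1.481; τ^m = 0.7^1.481 = 0.5896.
Surface direct beam = 1362 × 0.6753 × 0.5896 = 542.29 W/m².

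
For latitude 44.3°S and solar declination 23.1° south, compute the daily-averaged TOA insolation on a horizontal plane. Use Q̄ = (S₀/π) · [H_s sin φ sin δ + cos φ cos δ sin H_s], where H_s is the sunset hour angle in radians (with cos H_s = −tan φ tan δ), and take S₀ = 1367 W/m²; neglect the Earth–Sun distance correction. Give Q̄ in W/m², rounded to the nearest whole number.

−tan φ tan δ = −(-0.9759)(-0.4265) = -0.4162; H_s = arccos(-0.4162) = 114.59°. In radians, H_s = 2.0000.
H_s sin φ sin δ = 2.0000 × -0.6984 × -0.3923 = 0.5480.
cos φ cos δ sin H_s = 0.7157 × 0.9198 × 0.9093 = 0.5986.
Q̄ = (1367/π) × (0.5480 + 0.5986) = 435.13 × 1.1466 = 498.92 W/m².

499 W/m²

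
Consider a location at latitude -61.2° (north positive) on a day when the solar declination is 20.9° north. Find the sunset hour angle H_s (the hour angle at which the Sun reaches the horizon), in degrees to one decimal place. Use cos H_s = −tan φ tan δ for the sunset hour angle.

46.0°

The sunset hour angle satisfies cos H_s = −tan φ tan δ = 0.6946, giving H_s = 46.00°.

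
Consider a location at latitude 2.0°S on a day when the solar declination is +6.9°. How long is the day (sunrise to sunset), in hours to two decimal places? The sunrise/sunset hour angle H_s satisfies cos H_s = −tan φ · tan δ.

cos H_s = −tan(-2.0°) · tan(6.9°) = 0.0042, so H_s = arccos(0.0042) = 89.76°.
Day length = 2 H_s / 15° h⁻¹ = 179.52° / 15 = 11.968 h.

11.97 hours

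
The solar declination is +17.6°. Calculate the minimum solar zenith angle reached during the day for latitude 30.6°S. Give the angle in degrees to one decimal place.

48.2°

At local solar noon the hour angle is zero, so the zenith angle is |φ − δ| = |-30.6° − (17.6°)| = 48.2°.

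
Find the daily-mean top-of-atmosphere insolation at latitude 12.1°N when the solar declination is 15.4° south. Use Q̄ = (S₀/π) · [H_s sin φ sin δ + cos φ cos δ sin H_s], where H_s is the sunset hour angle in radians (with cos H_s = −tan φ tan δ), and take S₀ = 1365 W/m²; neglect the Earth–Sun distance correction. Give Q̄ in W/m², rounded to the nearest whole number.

The sunset hour angle satisfies cos H_s = −tan φ tan δ = 0.0591, giving H_s = 86.61°. In radians, H_s = 1.5116.
H_s sin φ sin δ = 1.5116 × 0.2096 × -0.2656 = -0.0842.
cos φ cos δ sin H_s = 0.9778 × 0.9641 × 0.9982 = 0.9410.
Q̄ = (1365/π) × (-0.0842 + 0.9410) = 434.49 × 0.8568 = 372.27 W/m².

372 W/m²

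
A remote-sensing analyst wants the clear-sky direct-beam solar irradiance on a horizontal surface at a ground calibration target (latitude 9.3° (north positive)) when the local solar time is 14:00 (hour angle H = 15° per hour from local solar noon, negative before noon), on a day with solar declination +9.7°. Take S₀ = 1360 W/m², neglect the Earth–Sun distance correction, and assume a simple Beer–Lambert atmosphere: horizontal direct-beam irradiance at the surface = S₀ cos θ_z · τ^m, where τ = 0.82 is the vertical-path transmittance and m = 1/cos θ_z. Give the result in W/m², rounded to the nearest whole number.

Hour angle H = 15° × (14 − 12) = 30.00°.
With φ = 9.3°, δ = 9.7°, H = 30.00°: sin φ sin δ = 0.0272, cos φ cos δ cos H = 0.8424, so cos θ_z = 0.8696.
Air mass m = 1/cos θ_z = 1/0.8696 = 1.150; τ^m = 0.82^1.150 = 0.7960.
Surface direct beam = 1360 × 0.8696 × 0.7960 = 941.39 W/m².

941 W/m²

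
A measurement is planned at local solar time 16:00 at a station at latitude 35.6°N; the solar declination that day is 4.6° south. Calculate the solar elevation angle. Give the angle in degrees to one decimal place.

21.0°

Hour angle H = 15° × (16 − 12) = 60.00°.
cos θ_z = sin(35.6°) sin(-4.6°) + cos(35.6°) cos(-4.6°) cos(60.00°) = -0.0467 + 0.4052 = 0.3585.
θ_z = arccos(0.3585) = 68.99°, so the elevation is 90° − 68.99° = 21.01°.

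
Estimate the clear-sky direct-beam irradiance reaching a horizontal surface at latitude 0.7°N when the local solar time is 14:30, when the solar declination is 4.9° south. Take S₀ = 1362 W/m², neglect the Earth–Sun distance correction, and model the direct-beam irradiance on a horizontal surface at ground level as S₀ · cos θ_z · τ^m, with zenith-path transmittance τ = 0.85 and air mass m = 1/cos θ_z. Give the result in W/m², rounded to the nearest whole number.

Hour angle H = 15° × (14.5 − 12) = 37.50°.
With φ = 0.7°, δ = -4.9°, H = 37.50°: sin φ sin δ = -0.0010, cos φ cos δ cos H = 0.7904, so cos θ_z = 0.7894.
Air mass m = 1/cos θ_z = 1/0.7894 = 1.267; τ^m = 0.85^1.267 = 0.8139.
Surface direct beam = 1362 × 0.7894 × 0.8139 = 875.08 W/m².

875 W/m²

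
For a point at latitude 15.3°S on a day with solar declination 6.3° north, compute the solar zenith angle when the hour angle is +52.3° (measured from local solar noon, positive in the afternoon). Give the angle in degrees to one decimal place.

With φ = -15.3°, δ = 6.3°, H = 52.30°: sin φ sin δ = -0.0290, cos φ cos δ cos H = 0.5863, so cos θ_z = 0.5573.
θ_z = arccos(0.5573) = 56.13°.

56.1°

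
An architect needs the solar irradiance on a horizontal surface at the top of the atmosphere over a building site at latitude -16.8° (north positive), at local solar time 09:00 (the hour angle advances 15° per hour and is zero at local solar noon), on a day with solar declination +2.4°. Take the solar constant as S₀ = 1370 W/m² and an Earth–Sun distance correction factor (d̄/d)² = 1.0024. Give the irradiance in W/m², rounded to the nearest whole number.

Hour angle H = 15° × (9 − 12) = -45.00°.
cos θ_z = sin(-16.8°) sin(2.4°) + cos(-16.8°) cos(2.4°) cos(-45.00°) = -0.0121 + 0.6763 = 0.6642.
Top-of-atmosphere irradiance = S₀ (d̄/d)² cos θ_z = 1370 × 1.0024 × 0.6642 = 912.14 W/m².

912 W/m²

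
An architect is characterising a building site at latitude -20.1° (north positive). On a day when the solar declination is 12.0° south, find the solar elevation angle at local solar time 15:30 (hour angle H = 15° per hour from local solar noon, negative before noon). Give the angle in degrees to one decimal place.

39.1°

Hour angle H = 15° × (15.5 − 12) = 52.50°.
cos θ_z = sin φ sin δ + cos φ cos δ cos H = (-0.3437)(-0.2079) + (0.9391)(0.9781)(0.6088) = 0.6307.
θ_z = arccos(0.6307) = 50.90°, so the elevation is 90° − 50.90° = 39.10°.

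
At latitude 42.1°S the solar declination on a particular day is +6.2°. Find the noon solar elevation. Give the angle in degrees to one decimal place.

At local solar noon the hour angle is zero, so the elevation is 90° − |φ − δ| = 90° − |-42.1° − (6.2°)| = 90° − 48.3° = 41.7°.

41.7°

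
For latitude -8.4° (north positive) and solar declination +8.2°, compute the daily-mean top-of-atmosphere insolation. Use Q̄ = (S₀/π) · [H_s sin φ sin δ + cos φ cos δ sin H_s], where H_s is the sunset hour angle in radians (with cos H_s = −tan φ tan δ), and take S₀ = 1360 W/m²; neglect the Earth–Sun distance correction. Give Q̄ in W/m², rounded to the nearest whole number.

410 W/m²

The sunset hour angle satisfies cos H_s = −tan φ tan δ = 0.0213, giving H_s = 88.78°. In radians, H_s = 1.5495.
H_s sin φ sin δ = 1.5495 × -0.1461 × 0.1426 = -0.0323.
cos φ cos δ sin H_s = 0.9893 × 0.9898 × 0.9998 = 0.9790.
Q̄ = (1360/π) × (-0.0323 + 0.9790) = 432.90 × 0.9467 = 409.83 W/m².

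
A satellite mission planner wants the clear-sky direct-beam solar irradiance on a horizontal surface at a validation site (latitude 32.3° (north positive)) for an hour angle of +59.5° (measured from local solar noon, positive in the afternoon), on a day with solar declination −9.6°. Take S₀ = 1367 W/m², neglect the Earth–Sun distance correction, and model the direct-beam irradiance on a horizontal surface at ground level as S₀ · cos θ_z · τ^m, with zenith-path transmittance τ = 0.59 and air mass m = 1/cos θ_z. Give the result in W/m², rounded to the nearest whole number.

94 W/m²

cos θ_z = sin φ sin δ + cos φ cos δ cos H = (0.5344)(-0.1668) + (0.8453)(0.9860)(0.5075) = 0.3338.
Air mass m = 1/cos θ_z = 1/0.3338 = 2.996; τ^m = 0.59^2.996 = 0.2058.
Surface direct beam = 1367 × 0.3338 × 0.2058 = 93.91 W/m².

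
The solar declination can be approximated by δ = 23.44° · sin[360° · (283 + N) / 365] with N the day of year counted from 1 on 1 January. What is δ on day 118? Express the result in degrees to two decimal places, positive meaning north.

+13.61°

360 × (283 + 118) / 365 = 395.507°; sin(395.507°) = 0.5808.
δ = 23.44 × 0.5808 = 13.614° ≈ +13.61°.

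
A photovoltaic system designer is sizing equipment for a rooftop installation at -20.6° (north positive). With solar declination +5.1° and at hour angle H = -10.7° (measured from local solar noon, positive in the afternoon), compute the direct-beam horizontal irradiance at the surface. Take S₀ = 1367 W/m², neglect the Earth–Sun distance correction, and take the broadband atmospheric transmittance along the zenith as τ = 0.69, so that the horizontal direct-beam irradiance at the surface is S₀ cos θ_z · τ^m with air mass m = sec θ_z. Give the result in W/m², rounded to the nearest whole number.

With φ = -20.6°, δ = 5.1°, H = -10.70°: sin φ sin δ = -0.0313, cos φ cos δ cos H = 0.9161, so cos θ_z = 0.8848.
Air mass m = 1/cos θ_z = 1/0.8848 = 1.130; τ^m = 0.69^1.130 = 0.6575.
Surface direct beam = 1367 × 0.8848 × 0.6575 = 795.26 W/m².

795 W/m²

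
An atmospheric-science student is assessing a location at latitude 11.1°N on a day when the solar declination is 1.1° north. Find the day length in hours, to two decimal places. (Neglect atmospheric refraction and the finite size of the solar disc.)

12.03 hours

The sunset hour angle satisfies cos H_s = −tan φ tan δ = -0.0038, giving H_s = 90.22°.
Day length = 2 H_s / 15° h⁻¹ = 180.44° / 15 = 12.029 h.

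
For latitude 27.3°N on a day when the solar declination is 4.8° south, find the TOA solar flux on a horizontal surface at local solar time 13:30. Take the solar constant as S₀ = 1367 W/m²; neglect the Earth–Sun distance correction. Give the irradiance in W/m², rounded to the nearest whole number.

1066 W/m²

Hour angle H = 15° × (13.5 − 12) = 22.50°.
cos θ_z = sin(27.3°) sin(-4.8°) + cos(27.3°) cos(-4.8°) cos(22.50°) = -0.0384 + 0.8181 = 0.7797.
Top-of-atmosphere irradiance = S₀ cos θ_z = 1367 × 0.7797 = 1065.85 W/m².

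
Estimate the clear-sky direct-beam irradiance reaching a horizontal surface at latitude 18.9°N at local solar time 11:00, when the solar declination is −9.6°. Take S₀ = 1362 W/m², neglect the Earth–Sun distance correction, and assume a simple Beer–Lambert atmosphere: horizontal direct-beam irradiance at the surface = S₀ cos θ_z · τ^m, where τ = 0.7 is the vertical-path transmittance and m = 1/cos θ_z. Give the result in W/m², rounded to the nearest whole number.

757 W/m²

Hour angle H = 15° × (11 − 12) = -15.00°.
With φ = 18.9°, δ = -9.6°, H = -15.00°: sin φ sin δ = -0.0540, cos φ cos δ cos H = 0.9011, so cos θ_z = 0.8471.
Air mass m = 1/cos θ_z = 1/0.8471 = 1.180; τ^m = 0.7^1.180 = 0.6565.
Surface direct beam = 1362 × 0.8471 × 0.6565 = 757.44 W/m².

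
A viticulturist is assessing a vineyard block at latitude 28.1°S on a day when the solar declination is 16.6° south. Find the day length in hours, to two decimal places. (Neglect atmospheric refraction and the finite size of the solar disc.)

−tan φ tan δ = −(-0.5340)(-0.2981) = -0.1592; H_s = arccos(-0.1592) = 99.16°.
Day length = 2 H_s / 15° h⁻¹ = 198.32° / 15 = 13.221 h.

13.22 hours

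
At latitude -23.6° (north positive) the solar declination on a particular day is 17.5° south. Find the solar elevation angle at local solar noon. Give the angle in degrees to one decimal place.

83.9°

At local solar noon the hour angle is zero, so the elevation is 90° − |φ − δ| = 90° − |-23.6° − (-17.5°)| = 90° − 6.1° = 83.9°.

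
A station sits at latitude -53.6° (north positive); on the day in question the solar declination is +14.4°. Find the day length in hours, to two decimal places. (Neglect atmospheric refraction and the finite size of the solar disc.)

9.28 hours

cos H_s = −tan(-53.6°) · tan(14.4°) = 0.3483, so H_s = arccos(0.3483) = 69.62°.
Day length = 2 H_s / 15° h⁻¹ = 139.24° / 15 = 9.283 h.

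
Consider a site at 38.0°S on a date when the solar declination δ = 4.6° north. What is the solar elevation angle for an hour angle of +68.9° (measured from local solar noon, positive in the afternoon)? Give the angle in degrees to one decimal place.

cos θ_z = sin(-38.0°) sin(4.6°) + cos(-38.0°) cos(4.6°) cos(68.90°) = -0.0494 + 0.2828 = 0.2334.
θ_z = arccos(0.2334) = 76.50°, so the elevation is 90° − 76.50° = 13.50°.

13.5°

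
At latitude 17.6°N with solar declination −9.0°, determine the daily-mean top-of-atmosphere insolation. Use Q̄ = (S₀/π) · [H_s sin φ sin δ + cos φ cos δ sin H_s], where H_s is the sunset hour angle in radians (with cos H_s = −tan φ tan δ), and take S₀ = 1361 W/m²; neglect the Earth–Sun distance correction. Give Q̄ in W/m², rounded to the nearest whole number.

376 W/m²

The sunset hour angle satisfies cos H_s = −tan φ tan δ = 0.0502, giving H_s = 87.12°. In radians, H_s = 1.5205.
H_s sin φ sin δ = 1.5205 × 0.3024 × -0.1564 = -0.0719.
cos φ cos δ sin H_s = 0.9532 × 0.9877 × 0.9987 = 0.9403.
Q̄ = (1361/π) × (-0.0719 + 0.9403) = 433.22 × 0.8684 = 376.21 W/m².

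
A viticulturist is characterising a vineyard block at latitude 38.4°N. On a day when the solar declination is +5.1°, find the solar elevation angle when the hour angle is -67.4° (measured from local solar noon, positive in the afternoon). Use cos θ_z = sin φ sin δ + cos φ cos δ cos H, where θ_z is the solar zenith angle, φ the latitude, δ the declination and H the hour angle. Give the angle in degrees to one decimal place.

20.8°

cos θ_z = sin(38.4°) sin(5.1°) + cos(38.4°) cos(5.1°) cos(-67.40°) = 0.0552 + 0.3000 = 0.3552.
θ_z = arccos(0.3552) = 69.19°, so the elevation is 90° − 69.19° = 20.81°.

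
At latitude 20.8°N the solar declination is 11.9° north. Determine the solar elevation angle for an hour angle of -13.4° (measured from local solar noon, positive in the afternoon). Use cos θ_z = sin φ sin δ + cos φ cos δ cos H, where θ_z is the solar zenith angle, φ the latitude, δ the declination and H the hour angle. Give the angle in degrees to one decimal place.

74.4°

cos θ_z = sin(20.8°) sin(11.9°) + cos(20.8°) cos(11.9°) cos(-13.40°) = 0.0732 + 0.8898 = 0.9630.
θ_z = arccos(0.9630) = 15.63°, so the elevation is 90° − 15.63° = 74.37°.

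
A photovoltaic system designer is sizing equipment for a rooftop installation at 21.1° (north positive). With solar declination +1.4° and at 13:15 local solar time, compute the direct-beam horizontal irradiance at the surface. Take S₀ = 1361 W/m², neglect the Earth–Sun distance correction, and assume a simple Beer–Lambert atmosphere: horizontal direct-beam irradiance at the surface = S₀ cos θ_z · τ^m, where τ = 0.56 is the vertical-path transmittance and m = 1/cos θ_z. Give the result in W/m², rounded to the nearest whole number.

634 W/m²

Hour angle H = 15° × (13.25 − 12) = 18.75°.
cos θ_z = sin(21.1°) sin(1.4°) + cos(21.1°) cos(1.4°) cos(18.75°) = 0.0088 + 0.8832 = 0.8920.
Air mass m = 1/cos θ_z = 1/0.8920 = 1.121; τ^m = 0.56^1.121 = 0.5221.
Surface direct beam = 1361 × 0.8920 × 0.5221 = 633.84 W/m².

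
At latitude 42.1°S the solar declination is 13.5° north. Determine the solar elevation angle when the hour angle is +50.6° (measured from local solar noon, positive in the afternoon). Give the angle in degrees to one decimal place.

17.5°

With φ = -42.1°, δ = 13.5°, H = 50.60°: sin φ sin δ = -0.1565, cos φ cos δ cos H = 0.4579, so cos θ_z = 0.3014.
θ_z = arccos(0.3014) = 72.46°, so the elevation is 90° − 72.46° = 17.54°.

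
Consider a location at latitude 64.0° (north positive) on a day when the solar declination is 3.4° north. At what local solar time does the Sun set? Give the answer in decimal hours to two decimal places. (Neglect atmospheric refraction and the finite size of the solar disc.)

18.47 h

−tan φ tan δ = −(2.0503)(0.0594) = -0.1218; H_s = arccos(-0.1218) = 97.00°.
Sunset is at 12 + H_s/15 = 12 + 6.467 = 18.467 h local solar time.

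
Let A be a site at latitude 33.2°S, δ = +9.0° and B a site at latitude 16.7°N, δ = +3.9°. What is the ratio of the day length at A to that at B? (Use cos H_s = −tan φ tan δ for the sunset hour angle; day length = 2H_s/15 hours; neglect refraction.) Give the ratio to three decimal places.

0.922

A: H_s = arccos(−tan -33.2° · tan 9.0°) = 84.05°, so 2H_s/15 = 11.2067 h.
B: H_s = arccos(−tan 16.7° · tan 3.9°) = 91.17°, so 2H_s/15 = 12.1560 h.
Ratio A/B = 11.2067 / 12.1560 = 0.9219.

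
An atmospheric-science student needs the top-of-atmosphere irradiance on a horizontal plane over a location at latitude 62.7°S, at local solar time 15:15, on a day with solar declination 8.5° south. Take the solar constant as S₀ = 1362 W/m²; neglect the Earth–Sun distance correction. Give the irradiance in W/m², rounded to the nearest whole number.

Hour angle H = 15° × (15.25 − 12) = 48.75°.
cos θ_z = sin(-62.7°) sin(-8.5°) + cos(-62.7°) cos(-8.5°) cos(48.75°) = 0.1313 + 0.2991 = 0.4304.
Top-of-atmosphere irradiance = S₀ cos θ_z = 1362 × 0.4304 = 586.20 W/m².

586 W/m²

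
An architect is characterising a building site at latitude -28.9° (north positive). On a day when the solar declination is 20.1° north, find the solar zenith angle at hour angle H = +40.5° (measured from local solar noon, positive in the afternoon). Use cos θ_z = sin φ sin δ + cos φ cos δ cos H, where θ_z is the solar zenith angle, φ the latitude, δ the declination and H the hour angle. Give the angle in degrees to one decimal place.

62.7°

With φ = -28.9°, δ = 20.1°, H = 40.50°: sin φ sin δ = -0.1661, cos φ cos δ cos H = 0.6252, so cos θ_z = 0.4591.
θ_z = arccos(0.4591) = 62.67°.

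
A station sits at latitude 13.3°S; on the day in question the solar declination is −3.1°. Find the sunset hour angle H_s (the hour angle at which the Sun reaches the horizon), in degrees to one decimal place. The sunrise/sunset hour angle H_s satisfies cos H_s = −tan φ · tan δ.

90.7°

The sunset hour angle satisfies cos H_s = −tan φ tan δ = -0.0128, giving H_s = 90.73°.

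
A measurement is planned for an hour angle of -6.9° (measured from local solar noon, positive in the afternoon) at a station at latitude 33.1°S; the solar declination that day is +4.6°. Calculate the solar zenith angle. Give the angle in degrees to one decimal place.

With φ = -33.1°, δ = 4.6°, H = -6.90°: sin φ sin δ = -0.0438, cos φ cos δ cos H = 0.8290, so cos θ_z = 0.7852.
θ_z = arccos(0.7852) = 38.26°.

38.3°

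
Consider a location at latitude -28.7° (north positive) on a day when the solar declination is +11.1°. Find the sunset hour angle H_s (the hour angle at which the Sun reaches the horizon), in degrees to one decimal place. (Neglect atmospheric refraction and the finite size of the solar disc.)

The sunset hour angle satisfies cos H_s = −tan φ tan δ = 0.1074, giving H_s = 83.83°.

83.8°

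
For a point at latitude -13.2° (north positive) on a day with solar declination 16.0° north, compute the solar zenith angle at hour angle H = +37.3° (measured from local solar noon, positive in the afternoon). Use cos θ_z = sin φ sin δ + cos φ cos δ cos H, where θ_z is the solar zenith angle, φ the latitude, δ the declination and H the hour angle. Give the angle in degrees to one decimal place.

47.0°

cos θ_z = sin φ sin δ + cos φ cos δ cos H = (-0.2284)(0.2756) + (0.9736)(0.9613)(0.7955) = 0.6816.
θ_z = arccos(0.6816) = 47.03°.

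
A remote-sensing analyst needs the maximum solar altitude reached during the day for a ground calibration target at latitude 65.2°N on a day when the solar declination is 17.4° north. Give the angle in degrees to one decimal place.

At local solar noon the hour angle is zero, so the elevation is 90° − |φ − δ| = 90° − |65.2° − (17.4°)| = 90° − 47.8° = 42.2°.

42.2°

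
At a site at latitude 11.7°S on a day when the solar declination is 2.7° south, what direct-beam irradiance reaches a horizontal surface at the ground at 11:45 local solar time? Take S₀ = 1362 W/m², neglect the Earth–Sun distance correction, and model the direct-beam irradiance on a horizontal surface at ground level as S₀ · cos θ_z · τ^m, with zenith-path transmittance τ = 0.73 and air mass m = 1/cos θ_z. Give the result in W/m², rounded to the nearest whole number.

Hour angle H = 15° × (11.75 − 12) = -3.75°.
cos θ_z = sin(-11.7°) sin(-2.7°) + cos(-11.7°) cos(-2.7°) cos(-3.75°) = 0.0096 + 0.9760 = 0.9856.
Air mass m = 1/cos θ_z = 1/0.9856 = 1.015; τ^m = 0.73^1.015 = 0.7266.
Surface direct beam = 1362 × 0.9856 × 0.7266 = 975.38 W/m².

975 W/m²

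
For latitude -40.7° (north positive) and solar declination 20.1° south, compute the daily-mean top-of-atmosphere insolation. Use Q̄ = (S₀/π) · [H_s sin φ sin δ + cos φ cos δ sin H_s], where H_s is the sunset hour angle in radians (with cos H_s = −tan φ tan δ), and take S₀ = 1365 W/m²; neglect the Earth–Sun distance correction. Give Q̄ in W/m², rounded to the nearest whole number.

478 W/m²

The sunset hour angle satisfies cos H_s = −tan φ tan δ = -0.3148, giving H_s = 108.35°. In radians, H_s = 1.8911.
H_s sin φ sin δ = 1.8911 × -0.6521 × -0.3437 = 0.4238.
cos φ cos δ sin H_s = 0.7581 × 0.9391 × 0.9491 = 0.6757.
Q̄ = (1365/π) × (0.4238 + 0.6757) = 434.49 × 1.0995 = 477.72 W/m².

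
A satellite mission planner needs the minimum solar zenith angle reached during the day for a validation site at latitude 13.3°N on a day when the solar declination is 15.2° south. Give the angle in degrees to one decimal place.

28.5°

At local solar noon the hour angle is zero, so the zenith angle is |φ − δ| = |13.3° − (-15.2°)| = 28.5°.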